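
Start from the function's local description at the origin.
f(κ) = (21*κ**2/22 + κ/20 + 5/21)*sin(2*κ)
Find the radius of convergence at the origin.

The factor sin(2*κ) is entire and contributes no finite singular point.
The polynomial part has no poles.
No finite singular points: the Taylor series at 0 converges everywhere.

The radius of convergence is infinite.


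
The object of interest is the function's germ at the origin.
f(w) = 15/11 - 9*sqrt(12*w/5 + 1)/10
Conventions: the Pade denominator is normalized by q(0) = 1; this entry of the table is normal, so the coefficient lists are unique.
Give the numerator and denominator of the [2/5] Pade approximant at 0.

The Pade approximant has numerator coefficients [51/110, -1658718/332306975, -2629709631/1661534875]; denominator coefficients [1, 2801826/1208389, 274104/464765, -28647432/151048625, 80762022/755243125, -390332844/3776215625].

Taylor coefficients needed (expand at 0): a_0 = 51/110, a_1 = -27/25, a_2 = 81/125, a_3 = -486/625, a_4 = 729/625, a_5 = -30618/15625, a_6 = 275562/78125, a_7 = -2598156/390625.
Write the denominator as Q(w) = 1 + q1*w + q2*w^2 + q3*w^3 + q4*w^4 + q5*w^5. Requiring Q*f - P = O(w^8) with deg P <= 2 kills the coefficients of w^3..w^7 in Q*f:
  w^3: a_3 + q1*a_2 + q2*a_1 + q3*a_0 = 0, i.e. -486/625 + (81/125)*q1 + (-27/25)*q2 + (51/110)*q3 = 0.
  w^4: a_4 + q1*a_3 + q2*a_2 + q3*a_1 + q4*a_0 = 0, i.e. 729/625 + (-486/625)*q1 + (81/125)*q2 + (-27/25)*q3 + (51/110)*q4 = 0.
  w^5: a_5 + q1*a_4 + q2*a_3 + q3*a_2 + q4*a_1 + q5*a_0 = 0, i.e. -30618/15625 + (729/625)*q1 + (-486/625)*q2 + (81/125)*q3 + (-27/25)*q4 + (51/110)*q5 = 0.
  w^6: a_6 + q1*a_5 + q2*a_4 + q3*a_3 + q4*a_2 + q5*a_1 = 0, i.e. 275562/78125 + (-30618/15625)*q1 + (729/625)*q2 + (-486/625)*q3 + (81/125)*q4 + (-27/25)*q5 = 0.
  w^7: a_7 + q1*a_6 + q2*a_5 + q3*a_4 + q4*a_3 + q5*a_2 = 0, i.e. -2598156/390625 + (275562/78125)*q1 + (-30618/15625)*q2 + (729/625)*q3 + (-486/625)*q4 + (81/125)*q5 = 0.
Solving this linear system: q1 = 2801826/1208389, q2 = 274104/464765, q3 = -28647432/151048625, q4 = 80762022/755243125, q5 = -390332844/3776215625.
The numerator is Q*f truncated at degree 2: P0 = a_0 = 51/110; P1 = a_1 + q1*a_0 = -1658718/332306975; P2 = a_2 + q1*a_1 + q2*a_0 = -2629709631/1661534875.


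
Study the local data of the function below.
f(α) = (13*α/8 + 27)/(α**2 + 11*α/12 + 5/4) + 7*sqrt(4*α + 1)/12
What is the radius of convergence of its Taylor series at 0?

Denominator factor (α**2 + 11*α/12 + 5/4): discriminant -599/144, complex-conjugate roots (-11/24) + ((1/24)*sqrt(599))*i and (-11/24) - ((1/24)*sqrt(599))*i; poles of order 1, moduli (1/2)*sqrt(5) and (1/2)*sqrt(5).
Branch term (7/12)*sqrt(1 - α/(-1/4)): its argument vanishes at α = -1/4, a square-root branch point, modulus 1/4.
The radius of convergence is the smallest modulus among the singular points: 1/4.

The radius of convergence is 1/4.


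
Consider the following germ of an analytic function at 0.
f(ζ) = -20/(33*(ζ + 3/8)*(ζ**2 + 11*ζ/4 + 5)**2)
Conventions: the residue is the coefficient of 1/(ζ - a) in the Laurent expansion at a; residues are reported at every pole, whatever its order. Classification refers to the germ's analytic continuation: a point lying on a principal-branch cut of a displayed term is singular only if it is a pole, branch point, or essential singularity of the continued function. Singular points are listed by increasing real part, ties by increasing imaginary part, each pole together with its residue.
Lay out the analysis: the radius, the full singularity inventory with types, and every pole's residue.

Denominator factor (ζ**2 + 11*ζ/4 + 5)^2: discriminant -199/16, complex-conjugate roots (-11/8) + ((1/8)*sqrt(199))*i and (-11/8) - ((1/8)*sqrt(199))*i; poles of order 2, moduli sqrt(5) and sqrt(5).
Denominator factor (ζ + 3/8): pole of order 1 at -3/8, modulus 3/8.
The radius of convergence is the smallest modulus among the singular points: 3/8.
The factor ζ**2 + 11*ζ/4 + 5 splits as (ζ - a)(ζ - a') with a = (-11/8) - ((1/8)*sqrt(199))*i, a' = (-11/8) + ((1/8)*sqrt(199))*i. At the order-2 pole a set g(ζ) = (ζ - a)^2*f(ζ) = [-20/(33*(ζ + 3/8))] / (ζ - a')^2.
Order-2 pole: residue = g'(a); g'((-11/8) - ((1/8)*sqrt(199))*i) = (40960/2282577) + ((108298240/90392331777)*sqrt(199))*i, so the residue is (40960/2282577) + ((108298240/90392331777)*sqrt(199))*i.
The factor ζ**2 + 11*ζ/4 + 5 splits as (ζ - a)(ζ - a') with a = (-11/8) + ((1/8)*sqrt(199))*i, a' = (-11/8) - ((1/8)*sqrt(199))*i. At the order-2 pole a set g(ζ) = (ζ - a)^2*f(ζ) = [-20/(33*(ζ + 3/8))] / (ζ - a')^2.
Order-2 pole: residue = g'(a); g'((-11/8) + ((1/8)*sqrt(199))*i) = (40960/2282577) - ((108298240/90392331777)*sqrt(199))*i, so the residue is (40960/2282577) - ((108298240/90392331777)*sqrt(199))*i.
At the order-1 pole -3/8 set g(ζ) = (ζ - (-3/8))*f(ζ) = -20/(33*(ζ**2 + 11*ζ/4 + 5)**2).
Simple pole: residue = g(a) at a = -3/8, which is -81920/2282577.
List the singular points by increasing real part (a conjugate pair: the negative imaginary part first).

Radius of convergence at 0: 3/8.
At (-11/8) - ((1/8)*sqrt(199))*i: a pole of order 2; residue (40960/2282577) + ((108298240/90392331777)*sqrt(199))*i.
At (-11/8) + ((1/8)*sqrt(199))*i: a pole of order 2; residue (40960/2282577) - ((108298240/90392331777)*sqrt(199))*i.
At -3/8: a pole of order 1; residue -81920/2282577.


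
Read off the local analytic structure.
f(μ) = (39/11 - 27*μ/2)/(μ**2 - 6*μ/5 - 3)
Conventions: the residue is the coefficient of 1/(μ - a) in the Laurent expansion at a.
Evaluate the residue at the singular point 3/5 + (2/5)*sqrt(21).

The factor μ**2 - 6*μ/5 - 3 splits as (μ - a)(μ - a') with a = 3/5 + (2/5)*sqrt(21), a' = 3/5 - (2/5)*sqrt(21). At the order-1 pole a set g(μ) = (μ - a)*f(μ) = [39/11 - 27*μ/2] / (μ - a').
Simple pole: residue = g(a) at a = 3/5 + (2/5)*sqrt(21), which is -27/4 - (167/616)*sqrt(21).

The residue is -27/4 - (167/616)*sqrt(21).


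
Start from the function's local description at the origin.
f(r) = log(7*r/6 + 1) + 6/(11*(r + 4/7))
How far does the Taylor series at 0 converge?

Denominator factor (r + 4/7): pole of order 1 at -4/7, modulus 4/7.
Branch term (1)*log(1 - r/(-6/7)): its argument vanishes at r = -6/7, a logarithmic branch point, modulus 6/7.
The radius of convergence is the smallest modulus among the singular points: 4/7.

The radius of convergence is 4/7.


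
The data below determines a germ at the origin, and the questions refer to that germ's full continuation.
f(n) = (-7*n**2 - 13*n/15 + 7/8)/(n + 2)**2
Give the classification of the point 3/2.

The point is a regular point.

Denominator factors: n + 2 = 7/2 at n = 3/2 — none vanishes.
So the germ continues analytically to 3/2.


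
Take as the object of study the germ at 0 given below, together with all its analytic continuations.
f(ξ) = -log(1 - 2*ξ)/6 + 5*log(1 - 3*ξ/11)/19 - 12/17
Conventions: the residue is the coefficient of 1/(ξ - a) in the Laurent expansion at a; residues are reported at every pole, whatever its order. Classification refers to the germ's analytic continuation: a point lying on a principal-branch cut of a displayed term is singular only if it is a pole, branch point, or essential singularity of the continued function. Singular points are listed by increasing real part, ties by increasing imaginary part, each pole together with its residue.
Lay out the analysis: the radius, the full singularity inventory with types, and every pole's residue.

Radius of convergence at 0: 1/2.
At 1/2: a logarithmic branch point.
At 11/3: a logarithmic branch point.

Branch term (5/19)*log(1 - ξ/(11/3)): its argument vanishes at ξ = 11/3, a logarithmic branch point, modulus 11/3.
Branch term (-1/6)*log(1 - ξ/(1/2)): its argument vanishes at ξ = 1/2, a logarithmic branch point, modulus 1/2.
The radius of convergence is the smallest modulus among the singular points: 1/2.
List the singular points by increasing real part (a conjugate pair: the negative imaginary part first).


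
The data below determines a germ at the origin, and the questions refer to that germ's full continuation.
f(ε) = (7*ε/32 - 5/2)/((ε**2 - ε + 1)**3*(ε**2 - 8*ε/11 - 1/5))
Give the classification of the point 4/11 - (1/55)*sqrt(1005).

The point is a pole of order 1.

The denominator factor ε**2 - 8*ε/11 - 1/5 vanishes at 4/11 - (1/55)*sqrt(1005) and appears to the power 1; the numerator there equals -213/88 - (7/1760)*sqrt(1005), nonzero, and no other factor vanishes.
Hence a pole whose order is the multiplicity, 1.


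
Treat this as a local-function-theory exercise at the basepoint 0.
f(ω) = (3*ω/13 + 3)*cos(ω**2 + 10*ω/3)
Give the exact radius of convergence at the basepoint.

The radius of convergence is infinite.

The factor cos(ω**2 + 10*ω/3) is entire and contributes no finite singular point.
The polynomial part has no poles.
No finite singular points: the Taylor series at 0 converges everywhere.


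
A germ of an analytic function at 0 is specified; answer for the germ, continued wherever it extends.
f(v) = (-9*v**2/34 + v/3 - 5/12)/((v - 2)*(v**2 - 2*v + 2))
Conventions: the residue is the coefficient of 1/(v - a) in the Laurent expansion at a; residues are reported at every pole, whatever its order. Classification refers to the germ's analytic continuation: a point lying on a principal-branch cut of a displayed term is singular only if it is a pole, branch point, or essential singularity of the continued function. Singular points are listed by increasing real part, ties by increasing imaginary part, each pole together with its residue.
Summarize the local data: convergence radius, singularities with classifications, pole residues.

Denominator factor (v**2 - 2*v + 2): discriminant -4, complex-conjugate roots (1) + (1)*i and (1) - (1)*i; poles of order 1, moduli sqrt(2) and sqrt(2).
Denominator factor (v - 2): pole of order 1 at 2, modulus 2.
The radius of convergence is the smallest modulus among the singular points: sqrt(2).
The factor v**2 - 2*v + 2 splits as (v - a)(v - a') with a = (1) - (1)*i, a' = (1) + (1)*i. At the order-1 pole a set g(v) = (v - a)*f(v) = [(-9*v**2/34 + v/3 - 5/12)/(v - 2)] / (v - a').
Simple pole: residue = g(a) at a = (1) - (1)*i, which is (19/272) - (23/816)*i.
The factor v**2 - 2*v + 2 splits as (v - a)(v - a') with a = (1) + (1)*i, a' = (1) - (1)*i. At the order-1 pole a set g(v) = (v - a)*f(v) = [(-9*v**2/34 + v/3 - 5/12)/(v - 2)] / (v - a').
Simple pole: residue = g(a) at a = (1) + (1)*i, which is (19/272) + (23/816)*i.
At the order-1 pole 2 set g(v) = (v - (2))*f(v) = (-9*v**2/34 + v/3 - 5/12)/(v**2 - 2*v + 2).
Simple pole: residue = g(a) at a = 2, which is -55/136.
List the singular points by increasing real part (a conjugate pair: the negative imaginary part first).

Radius of convergence at 0: sqrt(2).
At (1) - (1)*i: a pole of order 1; residue (19/272) - (23/816)*i.
At (1) + (1)*i: a pole of order 1; residue (19/272) + (23/816)*i.
At 2: a pole of order 1; residue -55/136.


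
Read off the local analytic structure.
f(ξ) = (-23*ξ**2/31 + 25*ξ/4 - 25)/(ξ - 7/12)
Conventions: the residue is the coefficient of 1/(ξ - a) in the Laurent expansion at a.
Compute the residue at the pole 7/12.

The residue is -24113/1116.

At the order-1 pole 7/12 set g(ξ) = (ξ - (7/12))*f(ξ) = -23*ξ**2/31 + 25*ξ/4 - 25.
Simple pole: residue = g(a) at a = 7/12, which is -24113/1116.


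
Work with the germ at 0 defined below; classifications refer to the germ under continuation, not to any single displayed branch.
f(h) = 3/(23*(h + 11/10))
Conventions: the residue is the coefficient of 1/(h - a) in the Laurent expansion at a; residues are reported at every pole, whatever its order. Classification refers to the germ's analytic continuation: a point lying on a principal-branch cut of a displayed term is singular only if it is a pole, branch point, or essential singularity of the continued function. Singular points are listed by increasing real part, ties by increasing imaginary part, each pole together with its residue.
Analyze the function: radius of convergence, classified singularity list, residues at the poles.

Radius of convergence at 0: 11/10.
At -11/10: a pole of order 1; residue 3/23.

Denominator factor (h + 11/10): pole of order 1 at -11/10, modulus 11/10.
The radius of convergence is the smallest modulus among the singular points: 11/10.
At the order-1 pole -11/10 set g(h) = (h - (-11/10))*f(h) = 3/23.
Simple pole: residue = g(a) at a = -11/10, which is 3/23.


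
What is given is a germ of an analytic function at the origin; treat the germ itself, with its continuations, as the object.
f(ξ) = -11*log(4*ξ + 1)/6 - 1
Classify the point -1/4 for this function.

The term (-11/6)*log(1 - ξ/(-1/4)) has argument 1 - -1/4/(-1/4) = 0 at -1/4: a logarithmic (infinitely-sheeted) branch point; the remaining terms are analytic or single-valued there.

The point is a logarithmic branch point.


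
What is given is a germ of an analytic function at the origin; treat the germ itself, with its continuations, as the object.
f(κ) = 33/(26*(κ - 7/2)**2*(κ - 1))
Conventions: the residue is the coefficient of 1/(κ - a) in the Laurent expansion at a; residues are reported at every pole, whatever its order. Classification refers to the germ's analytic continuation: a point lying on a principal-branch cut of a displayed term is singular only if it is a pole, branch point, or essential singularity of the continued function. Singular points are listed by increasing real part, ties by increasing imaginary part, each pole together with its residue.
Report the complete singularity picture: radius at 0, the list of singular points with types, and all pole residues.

Denominator factor (κ - 7/2)^2: pole of order 2 at 7/2, modulus 7/2.
Denominator factor (κ - 1): pole of order 1 at 1, modulus 1.
The radius of convergence is the smallest modulus among the singular points: 1.
At the order-1 pole 1 set g(κ) = (κ - (1))*f(κ) = 33/(26*(κ - 7/2)**2).
Simple pole: residue = g(a) at a = 1, which is 66/325.
At the order-2 pole 7/2 set g(κ) = (κ - (7/2))^2*f(κ) = 33/(26*(κ - 1)).
Order-2 pole: residue = g'(a); g'(7/2) = -66/325, so the residue is -66/325.
List the singular points by increasing real part (a conjugate pair: the negative imaginary part first).

Radius of convergence at 0: 1.
At 1: a pole of order 1; residue 66/325.
At 7/2: a pole of order 2; residue -66/325.


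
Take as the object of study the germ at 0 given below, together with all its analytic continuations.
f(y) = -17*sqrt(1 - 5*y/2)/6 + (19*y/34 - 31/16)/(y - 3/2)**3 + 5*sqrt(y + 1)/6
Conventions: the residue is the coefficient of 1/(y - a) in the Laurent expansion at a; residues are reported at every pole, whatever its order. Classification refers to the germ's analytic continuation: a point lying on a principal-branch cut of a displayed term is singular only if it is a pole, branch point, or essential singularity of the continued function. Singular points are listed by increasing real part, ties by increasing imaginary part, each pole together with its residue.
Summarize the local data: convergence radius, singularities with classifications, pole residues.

Denominator factor (y - 3/2)^3: pole of order 3 at 3/2, modulus 3/2.
Branch term (-17/6)*sqrt(1 - y/(2/5)): its argument vanishes at y = 2/5, a square-root branch point, modulus 2/5.
Branch term (5/6)*sqrt(1 - y/(-1)): its argument vanishes at y = -1, a square-root branch point, modulus 1.
The radius of convergence is the smallest modulus among the singular points: 2/5.
The branch terms are analytic at 3/2 and contribute nothing to the residue; only the rational part matters.
At the order-3 pole 3/2 set g(y) = (y - (3/2))^3*(rational part) = 19*y/34 - 31/16.
Order-3 pole: residue = g''(a)/2; g''(3/2) = 0, so the residue is 0.
List the singular points by increasing real part (a conjugate pair: the negative imaginary part first).

Radius of convergence at 0: 2/5.
At -1: an algebraic (square-root) branch point.
At 2/5: an algebraic (square-root) branch point.
At 3/2: a pole of order 3; residue 0.


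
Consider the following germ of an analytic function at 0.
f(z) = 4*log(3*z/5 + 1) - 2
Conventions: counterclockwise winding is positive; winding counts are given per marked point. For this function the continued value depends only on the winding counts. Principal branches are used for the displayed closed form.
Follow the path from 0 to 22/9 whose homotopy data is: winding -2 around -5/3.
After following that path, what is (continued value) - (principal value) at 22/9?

The rational part is single-valued and drops out of the difference; each branch term changes only by its own monodromy.
(4)*log(1 - z/(-5/3)): each positive loop around -5/3 adds 2*pi*i to the log, so winding -2 contributes (4)*(-2)*2*pi*i = -(16)*pi*i.
Summing the contributions at z = 22/9 gives -(16)*pi*i.

Continued minus principal equals -(16)*pi*i.


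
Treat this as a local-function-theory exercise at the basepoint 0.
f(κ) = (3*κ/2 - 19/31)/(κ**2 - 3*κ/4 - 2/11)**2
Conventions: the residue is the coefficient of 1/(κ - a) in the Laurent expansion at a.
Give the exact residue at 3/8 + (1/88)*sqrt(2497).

The residue is (2200/1597399)*sqrt(2497).

The factor κ**2 - 3*κ/4 - 2/11 splits as (κ - a)(κ - a') with a = 3/8 + (1/88)*sqrt(2497), a' = 3/8 - (1/88)*sqrt(2497). At the order-2 pole a set g(κ) = (κ - a)^2*f(κ) = [3*κ/2 - 19/31] / (κ - a')^2.
Order-2 pole: residue = g'(a); g'(3/8 + (1/88)*sqrt(2497)) = (2200/1597399)*sqrt(2497), so the residue is (2200/1597399)*sqrt(2497).


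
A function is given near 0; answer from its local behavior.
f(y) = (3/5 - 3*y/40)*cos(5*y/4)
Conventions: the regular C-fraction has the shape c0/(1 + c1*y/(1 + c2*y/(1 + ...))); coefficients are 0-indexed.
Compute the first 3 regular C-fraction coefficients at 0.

Taylor coefficients (expand at 0): a_0 = 3/5, a_1 = -3/40, a_2 = -15/32.
c0 = a_0 = 3/5. Peel one level at a time: if S = 1 + c*y/S' with S'(0) = 1, then c is the y-coefficient of S and S' = c*y/(S - 1).
S_1 = c0/f = 1 + (1/8)*y + (51/64)*y^2 + ...; c1 = 1/8.
S_2 = c1*y/(S_1 - 1) = 1 + (-51/8)*y + ...; c2 = -51/8.

The regular C-fraction coefficients are [3/5, 1/8, -51/8].


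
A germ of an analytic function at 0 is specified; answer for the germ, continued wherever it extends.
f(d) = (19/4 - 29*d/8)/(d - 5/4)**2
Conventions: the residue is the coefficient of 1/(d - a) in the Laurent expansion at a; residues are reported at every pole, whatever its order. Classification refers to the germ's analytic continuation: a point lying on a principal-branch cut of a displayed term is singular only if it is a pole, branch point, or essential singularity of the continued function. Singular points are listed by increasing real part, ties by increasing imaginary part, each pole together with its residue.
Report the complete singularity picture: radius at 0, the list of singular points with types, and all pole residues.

Denominator factor (d - 5/4)^2: pole of order 2 at 5/4, modulus 5/4.
The radius of convergence is the smallest modulus among the singular points: 5/4.
At the order-2 pole 5/4 set g(d) = (d - (5/4))^2*f(d) = 19/4 - 29*d/8.
Order-2 pole: residue = g'(a); g'(5/4) = -29/8, so the residue is -29/8.

Radius of convergence at 0: 5/4.
At 5/4: a pole of order 2; residue -29/8.


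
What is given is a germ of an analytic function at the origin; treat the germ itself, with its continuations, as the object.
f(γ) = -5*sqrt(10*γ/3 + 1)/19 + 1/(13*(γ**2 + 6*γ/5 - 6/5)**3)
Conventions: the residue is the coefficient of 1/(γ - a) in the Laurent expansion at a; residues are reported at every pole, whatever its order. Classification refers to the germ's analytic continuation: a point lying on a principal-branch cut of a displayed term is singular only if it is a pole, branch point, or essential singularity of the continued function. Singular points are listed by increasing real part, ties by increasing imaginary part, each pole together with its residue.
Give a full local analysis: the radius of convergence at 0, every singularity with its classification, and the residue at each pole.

Radius of convergence at 0: 3/10.
At -3/5 - (1/5)*sqrt(39): a pole of order 3; residue -(3125/4112784)*sqrt(39).
At -3/10: an algebraic (square-root) branch point.
At -3/5 + (1/5)*sqrt(39): a pole of order 3; residue (3125/4112784)*sqrt(39).

Denominator factor (γ**2 + 6*γ/5 - 6/5)^3: discriminant 156/25, real irrational roots -3/5 + (1/5)*sqrt(39) and -3/5 - (1/5)*sqrt(39); poles of order 3, moduli -3/5 + (1/5)*sqrt(39) and 3/5 + (1/5)*sqrt(39).
Branch term (-5/19)*sqrt(1 - γ/(-3/10)): its argument vanishes at γ = -3/10, a square-root branch point, modulus 3/10.
The radius of convergence is the smallest modulus among the singular points: 3/10.
The branch term is analytic at -3/5 - (1/5)*sqrt(39) and contributes nothing to the residue; only the rational part matters.
The factor γ**2 + 6*γ/5 - 6/5 splits as (γ - a)(γ - a') with a = -3/5 - (1/5)*sqrt(39), a' = -3/5 + (1/5)*sqrt(39). At the order-3 pole a set g(γ) = (γ - a)^3*(rational part) = [1/13] / (γ - a')^3.
Order-3 pole: residue = g''(a)/2; g''(-3/5 - (1/5)*sqrt(39)) = -(3125/2056392)*sqrt(39), so the residue is -(3125/4112784)*sqrt(39).
The branch term is analytic at -3/5 + (1/5)*sqrt(39) and contributes nothing to the residue; only the rational part matters.
The factor γ**2 + 6*γ/5 - 6/5 splits as (γ - a)(γ - a') with a = -3/5 + (1/5)*sqrt(39), a' = -3/5 - (1/5)*sqrt(39). At the order-3 pole a set g(γ) = (γ - a)^3*(rational part) = [1/13] / (γ - a')^3.
Order-3 pole: residue = g''(a)/2; g''(-3/5 + (1/5)*sqrt(39)) = (3125/2056392)*sqrt(39), so the residue is (3125/4112784)*sqrt(39).
List the singular points by increasing real part (a conjugate pair: the negative imaginary part first).


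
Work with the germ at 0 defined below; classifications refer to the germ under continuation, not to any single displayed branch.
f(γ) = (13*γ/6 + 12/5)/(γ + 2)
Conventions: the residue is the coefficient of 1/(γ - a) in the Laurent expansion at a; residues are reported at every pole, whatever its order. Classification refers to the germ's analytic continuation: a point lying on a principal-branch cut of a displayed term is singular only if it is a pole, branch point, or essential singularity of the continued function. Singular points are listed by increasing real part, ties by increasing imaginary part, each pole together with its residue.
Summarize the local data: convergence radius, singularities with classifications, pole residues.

Denominator factor (γ + 2): pole of order 1 at -2, modulus 2.
The radius of convergence is the smallest modulus among the singular points: 2.
At the order-1 pole -2 set g(γ) = (γ - (-2))*f(γ) = 13*γ/6 + 12/5.
Simple pole: residue = g(a) at a = -2, which is -29/15.

Radius of convergence at 0: 2.
At -2: a pole of order 1; residue -29/15.


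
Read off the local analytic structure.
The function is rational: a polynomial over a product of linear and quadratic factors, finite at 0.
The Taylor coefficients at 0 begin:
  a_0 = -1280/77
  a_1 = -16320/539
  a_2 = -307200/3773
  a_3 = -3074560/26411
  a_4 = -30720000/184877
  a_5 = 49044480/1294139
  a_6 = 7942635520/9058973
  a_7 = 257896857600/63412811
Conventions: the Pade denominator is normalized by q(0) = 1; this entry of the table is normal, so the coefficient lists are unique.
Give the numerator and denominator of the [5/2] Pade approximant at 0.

Taylor coefficients needed (read off): a_0 = -1280/77, a_1 = -16320/539, a_2 = -307200/3773, a_3 = -3074560/26411, a_4 = -30720000/184877, a_5 = 49044480/1294139, a_6 = 7942635520/9058973, a_7 = 257896857600/63412811.
Write the denominator as Q(k) = 1 + q1*k + q2*k^2. Requiring Q*f - P = O(k^8) with deg P <= 5 kills the coefficients of k^6..k^7 in Q*f:
  k^6: a_6 + q1*a_5 + q2*a_4 = 0, i.e. 7942635520/9058973 + (49044480/1294139)*q1 + (-30720000/184877)*q2 = 0.
  k^7: a_7 + q1*a_6 + q2*a_5 = 0, i.e. 257896857600/63412811 + (7942635520/9058973)*q1 + (49044480/1294139)*q2 = 0.
Solving this linear system: q1 = -6288704/1304947, q2 = 2336272/559263.
The numerator is Q*f truncated at degree 5: P0 = a_0 = -1280/77; P1 = a_1 + q1*a_0 = 715307200/14354417; P2 = a_2 + q1*a_1 + q2*a_0 = -213094400/43063251; P3 = a_3 + q1*a_2 + q2*a_1 = 306526720/2050631; P4 = a_4 + q1*a_3 + q2*a_2 = 785367040/14354417; P5 = a_5 + q1*a_4 + q2*a_3 = 15173934080/43063251.

The Pade approximant has numerator coefficients [-1280/77, 715307200/14354417, -213094400/43063251, 306526720/2050631, 785367040/14354417, 15173934080/43063251]; denominator coefficients [1, -6288704/1304947, 2336272/559263].


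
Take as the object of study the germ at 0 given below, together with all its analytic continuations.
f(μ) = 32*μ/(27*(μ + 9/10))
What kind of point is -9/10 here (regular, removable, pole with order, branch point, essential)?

The denominator factor μ + 9/10 vanishes at -9/10 and appears to the power 1; the numerator there equals -16/15, nonzero, and no other factor vanishes.
Hence a pole whose order is the multiplicity, 1.

The point is a pole of order 1.


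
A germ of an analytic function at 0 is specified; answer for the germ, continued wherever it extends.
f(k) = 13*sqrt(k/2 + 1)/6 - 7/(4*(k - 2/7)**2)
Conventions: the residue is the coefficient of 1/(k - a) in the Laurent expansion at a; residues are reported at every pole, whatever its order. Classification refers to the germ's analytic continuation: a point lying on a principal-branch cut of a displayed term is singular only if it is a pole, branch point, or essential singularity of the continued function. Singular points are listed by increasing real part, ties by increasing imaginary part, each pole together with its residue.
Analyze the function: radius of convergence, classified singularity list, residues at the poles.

Denominator factor (k - 2/7)^2: pole of order 2 at 2/7, modulus 2/7.
Branch term (13/6)*sqrt(1 - k/(-2)): its argument vanishes at k = -2, a square-root branch point, modulus 2.
The radius of convergence is the smallest modulus among the singular points: 2/7.
The branch term is analytic at 2/7 and contributes nothing to the residue; only the rational part matters.
At the order-2 pole 2/7 set g(k) = (k - (2/7))^2*(rational part) = -7/4.
Order-2 pole: residue = g'(a); g'(2/7) = 0, so the residue is 0.
List the singular points by increasing real part (a conjugate pair: the negative imaginary part first).

Radius of convergence at 0: 2/7.
At -2: an algebraic (square-root) branch point.
At 2/7: a pole of order 2; residue 0.


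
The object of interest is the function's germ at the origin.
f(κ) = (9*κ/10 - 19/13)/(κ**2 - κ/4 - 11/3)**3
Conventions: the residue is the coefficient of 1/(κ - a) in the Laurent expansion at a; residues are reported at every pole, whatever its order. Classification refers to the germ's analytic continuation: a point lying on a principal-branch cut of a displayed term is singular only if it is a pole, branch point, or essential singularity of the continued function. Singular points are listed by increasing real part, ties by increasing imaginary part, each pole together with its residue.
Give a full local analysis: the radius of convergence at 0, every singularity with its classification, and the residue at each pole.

Radius of convergence at 0: -1/8 + (1/24)*sqrt(2121).
At 1/8 - (1/24)*sqrt(2121): a pole of order 3; residue (4848768/22970560795)*sqrt(2121).
At 1/8 + (1/24)*sqrt(2121): a pole of order 3; residue -(4848768/22970560795)*sqrt(2121).

Denominator factor (κ**2 - κ/4 - 11/3)^3: discriminant 707/48, real irrational roots 1/8 + (1/24)*sqrt(2121) and 1/8 - (1/24)*sqrt(2121); poles of order 3, moduli 1/8 + (1/24)*sqrt(2121) and -1/8 + (1/24)*sqrt(2121).
The radius of convergence is the smallest modulus among the singular points: -1/8 + (1/24)*sqrt(2121).
The factor κ**2 - κ/4 - 11/3 splits as (κ - a)(κ - a') with a = 1/8 - (1/24)*sqrt(2121), a' = 1/8 + (1/24)*sqrt(2121). At the order-3 pole a set g(κ) = (κ - a)^3*f(κ) = [9*κ/10 - 19/13] / (κ - a')^3.
Order-3 pole: residue = g''(a)/2; g''(1/8 - (1/24)*sqrt(2121)) = (9697536/22970560795)*sqrt(2121), so the residue is (4848768/22970560795)*sqrt(2121).
The factor κ**2 - κ/4 - 11/3 splits as (κ - a)(κ - a') with a = 1/8 + (1/24)*sqrt(2121), a' = 1/8 - (1/24)*sqrt(2121). At the order-3 pole a set g(κ) = (κ - a)^3*f(κ) = [9*κ/10 - 19/13] / (κ - a')^3.
Order-3 pole: residue = g''(a)/2; g''(1/8 + (1/24)*sqrt(2121)) = -(9697536/22970560795)*sqrt(2121), so the residue is -(4848768/22970560795)*sqrt(2121).
List the singular points by increasing real part (a conjugate pair: the negative imaginary part first).


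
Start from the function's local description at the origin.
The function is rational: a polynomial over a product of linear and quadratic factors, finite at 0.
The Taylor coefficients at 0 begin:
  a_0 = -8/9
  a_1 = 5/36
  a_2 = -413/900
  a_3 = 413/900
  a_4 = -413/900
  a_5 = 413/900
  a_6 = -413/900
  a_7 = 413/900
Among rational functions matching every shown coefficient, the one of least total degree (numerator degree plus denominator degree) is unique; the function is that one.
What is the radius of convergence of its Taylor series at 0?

No rational of total degree below 3 reproduces all 8 coefficients; solving the [2/1] Pade equations on them gives f(δ) = (-8*δ**2/25 - 3*δ/4 - 8/9)/(δ + 1), whose expansion matches every shown term.
Denominator factor (δ + 1): pole of order 1 at -1, modulus 1.
The radius of convergence is the smallest modulus among the singular points: 1.

The radius of convergence is 1.


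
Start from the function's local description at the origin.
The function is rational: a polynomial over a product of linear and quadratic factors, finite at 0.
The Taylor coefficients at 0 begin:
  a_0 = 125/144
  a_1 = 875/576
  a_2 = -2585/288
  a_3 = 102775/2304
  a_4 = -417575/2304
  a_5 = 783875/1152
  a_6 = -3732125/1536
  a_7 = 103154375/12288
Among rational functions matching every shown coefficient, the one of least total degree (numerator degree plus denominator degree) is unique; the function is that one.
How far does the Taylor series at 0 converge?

No rational of total degree below 6 reproduces all 8 coefficients; solving the [2/4] Pade equations on them gives f(w) = (6*w**2/5 + 15*w/4 + 5/9)/(w**2 - 2*w - 4/5)**2, whose expansion matches every shown term.
Denominator factor (w**2 - 2*w - 4/5)^2: discriminant 36/5, real irrational roots 1 + (3/5)*sqrt(5) and 1 - (3/5)*sqrt(5); poles of order 2, moduli 1 + (3/5)*sqrt(5) and -1 + (3/5)*sqrt(5).
The radius of convergence is the smallest modulus among the singular points: -1 + (3/5)*sqrt(5).

The radius of convergence is -1 + (3/5)*sqrt(5).


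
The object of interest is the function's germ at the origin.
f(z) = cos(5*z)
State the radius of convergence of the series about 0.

The factor cos(5*z) is entire and contributes no finite singular point.
The polynomial part has no poles.
No finite singular points: the Taylor series at 0 converges everywhere.

The radius of convergence is infinite.


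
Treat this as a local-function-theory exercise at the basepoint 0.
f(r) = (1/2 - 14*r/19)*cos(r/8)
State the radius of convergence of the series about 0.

The radius of convergence is infinite.

The factor cos(r/8) is entire and contributes no finite singular point.
The polynomial part has no poles.
No finite singular points: the Taylor series at 0 converges everywhere.


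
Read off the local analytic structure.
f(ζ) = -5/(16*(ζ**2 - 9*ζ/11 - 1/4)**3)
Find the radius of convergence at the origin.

Denominator factor (ζ**2 - 9*ζ/11 - 1/4)^3: discriminant 202/121, real irrational roots 9/22 + (1/22)*sqrt(202) and 9/22 - (1/22)*sqrt(202); poles of order 3, moduli 9/22 + (1/22)*sqrt(202) and -9/22 + (1/22)*sqrt(202).
The radius of convergence is the smallest modulus among the singular points: -9/22 + (1/22)*sqrt(202).

The radius of convergence is -9/22 + (1/22)*sqrt(202).


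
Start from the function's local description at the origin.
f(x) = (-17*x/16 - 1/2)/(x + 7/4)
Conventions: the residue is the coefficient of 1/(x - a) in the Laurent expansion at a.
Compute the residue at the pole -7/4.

At the order-1 pole -7/4 set g(x) = (x - (-7/4))*f(x) = -17*x/16 - 1/2.
Simple pole: residue = g(a) at a = -7/4, which is 87/64.

The residue is 87/64.


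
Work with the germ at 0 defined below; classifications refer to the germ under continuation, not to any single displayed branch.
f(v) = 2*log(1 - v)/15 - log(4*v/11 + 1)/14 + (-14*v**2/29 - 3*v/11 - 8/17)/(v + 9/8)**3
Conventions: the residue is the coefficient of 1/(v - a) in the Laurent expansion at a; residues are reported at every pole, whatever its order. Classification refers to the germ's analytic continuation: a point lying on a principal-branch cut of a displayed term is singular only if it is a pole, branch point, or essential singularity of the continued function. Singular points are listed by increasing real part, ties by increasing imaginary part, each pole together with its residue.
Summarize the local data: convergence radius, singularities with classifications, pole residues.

Radius of convergence at 0: 1.
At -11/4: a logarithmic branch point.
At -9/8: a pole of order 3; residue -14/29.
At 1: a logarithmic branch point.

Denominator factor (v + 9/8)^3: pole of order 3 at -9/8, modulus 9/8.
Branch term (2/15)*log(1 - v/(1)): its argument vanishes at v = 1, a logarithmic branch point, modulus 1.
Branch term (-1/14)*log(1 - v/(-11/4)): its argument vanishes at v = -11/4, a logarithmic branch point, modulus 11/4.
The radius of convergence is the smallest modulus among the singular points: 1.
The branch terms are analytic at -9/8 and contribute nothing to the residue; only the rational part matters.
At the order-3 pole -9/8 set g(v) = (v - (-9/8))^3*(rational part) = -14*v**2/29 - 3*v/11 - 8/17.
Order-3 pole: residue = g''(a)/2; g''(-9/8) = -28/29, so the residue is -14/29.
List the singular points by increasing real part (a conjugate pair: the negative imaginary part first).


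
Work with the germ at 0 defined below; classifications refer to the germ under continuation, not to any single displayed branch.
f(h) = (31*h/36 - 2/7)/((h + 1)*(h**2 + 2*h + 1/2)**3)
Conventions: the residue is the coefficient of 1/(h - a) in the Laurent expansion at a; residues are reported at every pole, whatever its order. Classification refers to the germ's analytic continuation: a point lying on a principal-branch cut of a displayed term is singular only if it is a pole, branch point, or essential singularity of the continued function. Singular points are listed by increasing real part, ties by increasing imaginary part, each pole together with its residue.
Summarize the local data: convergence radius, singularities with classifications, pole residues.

Denominator factor (h**2 + 2*h + 1/2)^3: discriminant 2, real irrational roots -1 + (1/2)*sqrt(2) and -1 - (1/2)*sqrt(2); poles of order 3, moduli 1 - (1/2)*sqrt(2) and 1 + (1/2)*sqrt(2).
Denominator factor (h + 1): pole of order 1 at -1, modulus 1.
The radius of convergence is the smallest modulus among the singular points: 1 - (1/2)*sqrt(2).
The factor h**2 + 2*h + 1/2 splits as (h - a)(h - a') with a = -1 - (1/2)*sqrt(2), a' = -1 + (1/2)*sqrt(2). At the order-3 pole a set g(h) = (h - a)^3*f(h) = [(31*h/36 - 2/7)/(h + 1)] / (h - a')^3.
Order-3 pole: residue = g''(a)/2; g''(-1 - (1/2)*sqrt(2)) = -578/63 - (31/24)*sqrt(2), so the residue is -289/63 - (31/48)*sqrt(2).
At the order-1 pole -1 set g(h) = (h - (-1))*f(h) = (31*h/36 - 2/7)/(h**2 + 2*h + 1/2)**3.
Simple pole: residue = g(a) at a = -1, which is 578/63.
The factor h**2 + 2*h + 1/2 splits as (h - a)(h - a') with a = -1 + (1/2)*sqrt(2), a' = -1 - (1/2)*sqrt(2). At the order-3 pole a set g(h) = (h - a)^3*f(h) = [(31*h/36 - 2/7)/(h + 1)] / (h - a')^3.
Order-3 pole: residue = g''(a)/2; g''(-1 + (1/2)*sqrt(2)) = -578/63 + (31/24)*sqrt(2), so the residue is -289/63 + (31/48)*sqrt(2).
List the singular points by increasing real part (a conjugate pair: the negative imaginary part first).

Radius of convergence at 0: 1 - (1/2)*sqrt(2).
At -1 - (1/2)*sqrt(2): a pole of order 3; residue -289/63 - (31/48)*sqrt(2).
At -1: a pole of order 1; residue 578/63.
At -1 + (1/2)*sqrt(2): a pole of order 3; residue -289/63 + (31/48)*sqrt(2).


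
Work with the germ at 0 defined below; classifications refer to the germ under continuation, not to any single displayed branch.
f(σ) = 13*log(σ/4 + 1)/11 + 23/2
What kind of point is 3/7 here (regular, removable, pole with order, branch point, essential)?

The point is a regular point.

There is no denominator, hence no pole anywhere.
Branch term log(1 - σ/(-4)): argument at 3/7 is 31/28, nonzero, so 3/7 is not its branch point (a point on a principal cut is still regular for the continued germ).
So the germ continues analytically to 3/7.


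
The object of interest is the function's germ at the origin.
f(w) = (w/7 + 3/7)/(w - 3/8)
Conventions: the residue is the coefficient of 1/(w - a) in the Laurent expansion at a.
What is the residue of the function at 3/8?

At the order-1 pole 3/8 set g(w) = (w - (3/8))*f(w) = w/7 + 3/7.
Simple pole: residue = g(a) at a = 3/8, which is 27/56.

The residue is 27/56.


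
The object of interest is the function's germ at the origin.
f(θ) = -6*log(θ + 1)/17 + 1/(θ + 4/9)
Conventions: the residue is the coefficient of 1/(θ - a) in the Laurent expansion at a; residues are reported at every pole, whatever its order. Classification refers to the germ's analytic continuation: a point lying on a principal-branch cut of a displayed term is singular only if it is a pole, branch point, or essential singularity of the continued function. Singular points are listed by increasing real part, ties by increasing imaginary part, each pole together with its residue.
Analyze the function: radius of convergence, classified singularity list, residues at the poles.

Denominator factor (θ + 4/9): pole of order 1 at -4/9, modulus 4/9.
Branch term (-6/17)*log(1 - θ/(-1)): its argument vanishes at θ = -1, a logarithmic branch point, modulus 1.
The radius of convergence is the smallest modulus among the singular points: 4/9.
The branch term is analytic at -4/9 and contributes nothing to the residue; only the rational part matters.
At the order-1 pole -4/9 set g(θ) = (θ - (-4/9))*(rational part) = 1.
Simple pole: residue = g(a) at a = -4/9, which is 1.
List the singular points by increasing real part (a conjugate pair: the negative imaginary part first).

Radius of convergence at 0: 4/9.
At -1: a logarithmic branch point.
At -4/9: a pole of order 1; residue 1.


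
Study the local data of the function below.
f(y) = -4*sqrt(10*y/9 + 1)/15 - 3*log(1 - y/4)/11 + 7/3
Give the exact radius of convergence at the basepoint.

The radius of convergence is 9/10.

Branch term (-4/15)*sqrt(1 - y/(-9/10)): its argument vanishes at y = -9/10, a square-root branch point, modulus 9/10.
Branch term (-3/11)*log(1 - y/(4)): its argument vanishes at y = 4, a logarithmic branch point, modulus 4.
The radius of convergence is the smallest modulus among the singular points: 9/10.


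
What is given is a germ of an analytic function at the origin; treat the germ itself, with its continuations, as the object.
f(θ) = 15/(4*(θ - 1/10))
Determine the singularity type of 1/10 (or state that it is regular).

The point is a pole of order 1.

The denominator factor θ - 1/10 vanishes at 1/10 and appears to the power 1; the numerator there equals 15/4, nonzero, and no other factor vanishes.
Hence a pole whose order is the multiplicity, 1.


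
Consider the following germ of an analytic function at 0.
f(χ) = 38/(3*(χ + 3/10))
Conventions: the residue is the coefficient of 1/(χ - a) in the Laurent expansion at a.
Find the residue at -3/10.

At the order-1 pole -3/10 set g(χ) = (χ - (-3/10))*f(χ) = 38/3.
Simple pole: residue = g(a) at a = -3/10, which is 38/3.

The residue is 38/3.


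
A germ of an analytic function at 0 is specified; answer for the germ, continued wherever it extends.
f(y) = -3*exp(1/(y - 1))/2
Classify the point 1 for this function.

The exponent 1/(y - (1)) has a pole at 1, so exp(1/(y - (1))) takes every nonzero value near it: an essential singularity (not a pole of any order).

The point is an essential singularity.
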